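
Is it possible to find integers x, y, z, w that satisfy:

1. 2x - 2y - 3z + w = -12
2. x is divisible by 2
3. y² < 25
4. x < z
Yes

Take x = 0, y = 2, z = 2, w = -2. Substituting into each constraint:
  (1) 2(0) - 2(2) - 3(2) + (-2) = -12 ✓
  (2) 0 = 2 × 0, remainder 0 ✓
  (3) y² = (2)² = 4, and 4 < 25 ✓
  (4) 0 < 2 ✓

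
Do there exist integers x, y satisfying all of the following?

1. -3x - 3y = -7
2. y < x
No

Even the single constraint (-3x - 3y = -7) is infeasible over the integers.

  - -3x - 3y = -7: every term on the left is divisible by 3, so the LHS ≡ 0 (mod 3), but the RHS -7 is not — no integer solution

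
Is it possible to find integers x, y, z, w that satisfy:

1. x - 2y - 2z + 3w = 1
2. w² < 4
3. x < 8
Yes

Take x = 1, y = 0, z = 0, w = 0. Substituting into each constraint:
  (1) 1 - 2(0) - 2(0) + 3(0) = 1 ✓
  (2) w² = (0)² = 0, and 0 < 4 ✓
  (3) 1 < 8 ✓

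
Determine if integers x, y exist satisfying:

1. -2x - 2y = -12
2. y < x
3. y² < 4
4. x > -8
Yes

Take x = 6, y = 0. Substituting into each constraint:
  (1) -2(6) - 2(0) = -12 ✓
  (2) 0 < 6 ✓
  (3) y² = (0)² = 0, and 0 < 4 ✓
  (4) 6 > -8 ✓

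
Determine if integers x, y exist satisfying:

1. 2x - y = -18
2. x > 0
Yes

Take x = 1, y = 20. Substituting into each constraint:
  (1) 2(1) + (-20) = -18 ✓
  (2) 1 > 0 ✓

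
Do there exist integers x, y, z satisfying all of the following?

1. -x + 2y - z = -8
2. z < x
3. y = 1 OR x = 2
Yes

Take x = 2, y = -3, z = 0. Substituting into each constraint:
  (1) (-2) + 2(-3) + 0 = -8 ✓
  (2) 0 < 2 ✓
  (3) x = 2, target 2 ✓ (second branch holds)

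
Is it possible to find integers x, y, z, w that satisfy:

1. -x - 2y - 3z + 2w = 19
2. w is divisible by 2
Yes

Take x = 1, y = -10, z = 0, w = 0. Substituting into each constraint:
  (1) (-1) - 2(-10) - 3(0) + 2(0) = 19 ✓
  (2) 0 = 2 × 0, remainder 0 ✓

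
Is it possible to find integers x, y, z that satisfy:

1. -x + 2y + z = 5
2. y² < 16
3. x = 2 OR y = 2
Yes

Take x = 2, y = 0, z = 7. Substituting into each constraint:
  (1) (-2) + 2(0) + 7 = 5 ✓
  (2) y² = (0)² = 0, and 0 < 16 ✓
  (3) x = 2, target 2 ✓ (first branch holds)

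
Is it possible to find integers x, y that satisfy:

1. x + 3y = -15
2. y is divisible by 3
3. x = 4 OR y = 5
No

The full constraint system is jointly infeasible over the integers. Each constraint and what it forces:

  - x + 3y = -15: is a linear equation tying the variables together
  - y is divisible by 3: restricts y to multiples of 3
  - x = 4 OR y = 5: forces a choice: either x = 4 or y = 5

Split on the disjunction (x = 4 OR y = 5):
  • If x = 4: with x = 4, writing y = 3y', every remaining term of the linear equation is divisible by 9, so the left side is ≡ 0 (mod 9); but the right side -19 ≡ 8 (mod 9). No integers can satisfy it.
  • If y = 5: this contradicts the divisibility constraint — 5 is not a multiple of 3.
Both branches are infeasible, so the system has no integer solution.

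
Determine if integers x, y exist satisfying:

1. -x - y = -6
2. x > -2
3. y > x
Yes

Take x = 0, y = 6. Substituting into each constraint:
  (1) 0 + (-6) = -6 ✓
  (2) 0 > -2 ✓
  (3) 6 > 0 ✓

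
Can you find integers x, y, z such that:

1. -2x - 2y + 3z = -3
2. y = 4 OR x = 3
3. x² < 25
Yes

Take x = 3, y = 0, z = 1. Substituting into each constraint:
  (1) -2(3) - 2(0) + 3(1) = -3 ✓
  (2) x = 3, target 3 ✓ (second branch holds)
  (3) x² = (3)² = 9, and 9 < 25 ✓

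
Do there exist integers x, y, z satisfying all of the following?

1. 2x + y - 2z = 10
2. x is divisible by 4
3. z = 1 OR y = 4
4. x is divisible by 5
Yes

Take x = 20, y = -28, z = 1. Substituting into each constraint:
  (1) 2(20) + (-28) - 2(1) = 10 ✓
  (2) 20 = 4 × 5, remainder 0 ✓
  (3) z = 1, target 1 ✓ (first branch holds)
  (4) 20 = 5 × 4, remainder 0 ✓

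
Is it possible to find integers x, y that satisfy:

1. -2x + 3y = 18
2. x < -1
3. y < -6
Yes

Take x = -21, y = -8. Substituting into each constraint:
  (1) -2(-21) + 3(-8) = 18 ✓
  (2) -21 < -1 ✓
  (3) -8 < -6 ✓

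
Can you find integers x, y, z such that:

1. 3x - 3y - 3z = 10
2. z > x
No

Even the single constraint (3x - 3y - 3z = 10) is infeasible over the integers.

  - 3x - 3y - 3z = 10: every term on the left is divisible by 3, so the LHS ≡ 0 (mod 3), but the RHS 10 is not — no integer solution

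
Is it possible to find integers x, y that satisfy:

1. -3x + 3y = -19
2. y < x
No

Even the single constraint (-3x + 3y = -19) is infeasible over the integers.

  - -3x + 3y = -19: every term on the left is divisible by 3, so the LHS ≡ 0 (mod 3), but the RHS -19 is not — no integer solution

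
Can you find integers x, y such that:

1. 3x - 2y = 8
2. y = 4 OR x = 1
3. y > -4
No

A contradictory subset is {3x - 2y = 8, y = 4 OR x = 1}. No integer assignment can satisfy these jointly:

  - 3x - 2y = 8: is a linear equation tying the variables together
  - y = 4 OR x = 1: forces a choice: either y = 4 or x = 1

Split on the disjunction (y = 4 OR x = 1):
  • If y = 4: with y = 4, every remaining term of the linear equation is divisible by 3, so the left side is ≡ 0 (mod 3); but the right side 16 ≡ 1 (mod 3). No integers can satisfy it.
  • If x = 1: with x = 1, every remaining term of the linear equation is divisible by 2, so the left side is ≡ 0 (mod 2); but the right side 5 ≡ 1 (mod 2). No integers can satisfy it.
Both branches are infeasible, so the system has no integer solution.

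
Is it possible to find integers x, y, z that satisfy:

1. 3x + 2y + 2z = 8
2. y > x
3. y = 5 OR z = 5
Yes

Take x = -2, y = 2, z = 5. Substituting into each constraint:
  (1) 3(-2) + 2(2) + 2(5) = 8 ✓
  (2) 2 > -2 ✓
  (3) z = 5, target 5 ✓ (second branch holds)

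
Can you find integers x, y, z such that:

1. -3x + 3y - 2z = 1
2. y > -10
Yes

Take x = -1, y = 0, z = 1. Substituting into each constraint:
  (1) -3(-1) + 3(0) - 2(1) = 1 ✓
  (2) 0 > -10 ✓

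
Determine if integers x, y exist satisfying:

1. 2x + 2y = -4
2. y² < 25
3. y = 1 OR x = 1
Yes

Take x = -3, y = 1. Substituting into each constraint:
  (1) 2(-3) + 2(1) = -4 ✓
  (2) y² = (1)² = 1, and 1 < 25 ✓
  (3) y = 1, target 1 ✓ (first branch holds)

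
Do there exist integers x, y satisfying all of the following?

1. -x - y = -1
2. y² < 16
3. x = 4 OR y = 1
Yes

Take x = 0, y = 1. Substituting into each constraint:
  (1) 0 + (-1) = -1 ✓
  (2) y² = (1)² = 1, and 1 < 16 ✓
  (3) y = 1, target 1 ✓ (second branch holds)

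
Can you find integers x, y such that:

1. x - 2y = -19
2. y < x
Yes

Take x = 21, y = 20. Substituting into each constraint:
  (1) 21 - 2(20) = -19 ✓
  (2) 20 < 21 ✓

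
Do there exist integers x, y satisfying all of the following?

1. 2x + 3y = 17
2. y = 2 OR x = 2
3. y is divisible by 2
No

A contradictory subset is {2x + 3y = 17, y = 2 OR x = 2}. No integer assignment can satisfy these jointly:

  - 2x + 3y = 17: is a linear equation tying the variables together
  - y = 2 OR x = 2: forces a choice: either y = 2 or x = 2

Split on the disjunction (y = 2 OR x = 2):
  • If y = 2: with y = 2, every remaining term of the linear equation is divisible by 2, so the left side is ≡ 0 (mod 2); but the right side 11 ≡ 1 (mod 2). No integers can satisfy it.
  • If x = 2: with x = 2, every remaining term of the linear equation is divisible by 3, so the left side is ≡ 0 (mod 3); but the right side 13 ≡ 1 (mod 3). No integers can satisfy it.
Both branches are infeasible, so the system has no integer solution.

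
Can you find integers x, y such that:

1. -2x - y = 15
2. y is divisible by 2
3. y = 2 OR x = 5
No

The full constraint system is jointly infeasible over the integers. Each constraint and what it forces:

  - -2x - y = 15: is a linear equation tying the variables together
  - y is divisible by 2: restricts y to multiples of 2
  - y = 2 OR x = 5: forces a choice: either y = 2 or x = 5

Modular obstruction: writing y = 2y', every remaining term of the linear equation is divisible by 2, so the left side is ≡ 0 (mod 2); but the right side 15 ≡ 1 (mod 2). No integers can satisfy it.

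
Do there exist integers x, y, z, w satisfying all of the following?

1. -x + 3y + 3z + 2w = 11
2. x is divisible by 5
Yes

Take x = 0, y = 0, z = 3, w = 1. Substituting into each constraint:
  (1) 0 + 3(0) + 3(3) + 2(1) = 11 ✓
  (2) 0 = 5 × 0, remainder 0 ✓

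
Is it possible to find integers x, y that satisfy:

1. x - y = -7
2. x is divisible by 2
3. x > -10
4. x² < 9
Yes

Take x = 0, y = 7. Substituting into each constraint:
  (1) 0 + (-7) = -7 ✓
  (2) 0 = 2 × 0, remainder 0 ✓
  (3) 0 > -10 ✓
  (4) x² = (0)² = 0, and 0 < 9 ✓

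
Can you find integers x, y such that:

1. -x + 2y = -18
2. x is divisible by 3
Yes

Take x = 0, y = -9. Substituting into each constraint:
  (1) 0 + 2(-9) = -18 ✓
  (2) 0 = 3 × 0, remainder 0 ✓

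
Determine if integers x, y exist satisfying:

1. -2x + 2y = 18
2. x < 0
Yes

Take x = -1, y = 8. Substituting into each constraint:
  (1) -2(-1) + 2(8) = 18 ✓
  (2) -1 < 0 ✓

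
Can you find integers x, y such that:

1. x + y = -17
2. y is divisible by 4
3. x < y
Yes

Take x = -17, y = 0. Substituting into each constraint:
  (1) (-17) + 0 = -17 ✓
  (2) 0 = 4 × 0, remainder 0 ✓
  (3) -17 < 0 ✓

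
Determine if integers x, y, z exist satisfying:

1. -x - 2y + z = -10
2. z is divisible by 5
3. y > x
Yes

Take x = 1, y = 2, z = -5. Substituting into each constraint:
  (1) (-1) - 2(2) + (-5) = -10 ✓
  (2) -5 = 5 × -1, remainder 0 ✓
  (3) 2 > 1 ✓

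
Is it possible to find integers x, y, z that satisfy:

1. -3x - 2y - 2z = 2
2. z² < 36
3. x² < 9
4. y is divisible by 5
Yes

Take x = 0, y = 0, z = -1. Substituting into each constraint:
  (1) -3(0) - 2(0) - 2(-1) = 2 ✓
  (2) z² = (-1)² = 1, and 1 < 36 ✓
  (3) x² = (0)² = 0, and 0 < 9 ✓
  (4) 0 = 5 × 0, remainder 0 ✓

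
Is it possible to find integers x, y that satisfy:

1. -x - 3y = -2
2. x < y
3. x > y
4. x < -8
No

A contradictory subset is {x < y, x > y}. No integer assignment can satisfy these jointly:

  - x < y: bounds one variable relative to another variable
  - x > y: bounds one variable relative to another variable

Direct contradiction: y > x and x > y cannot both hold.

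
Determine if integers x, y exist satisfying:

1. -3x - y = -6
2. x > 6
Yes

Take x = 7, y = -15. Substituting into each constraint:
  (1) -3(7) + 15 = -6 ✓
  (2) 7 > 6 ✓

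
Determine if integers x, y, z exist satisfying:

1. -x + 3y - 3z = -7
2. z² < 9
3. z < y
Yes

Take x = 10, y = 0, z = -1. Substituting into each constraint:
  (1) (-10) + 3(0) - 3(-1) = -7 ✓
  (2) z² = (-1)² = 1, and 1 < 9 ✓
  (3) -1 < 0 ✓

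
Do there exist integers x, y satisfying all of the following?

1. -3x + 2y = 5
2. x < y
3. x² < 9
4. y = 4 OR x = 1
Yes

Take x = 1, y = 4. Substituting into each constraint:
  (1) -3(1) + 2(4) = 5 ✓
  (2) 1 < 4 ✓
  (3) x² = (1)² = 1, and 1 < 9 ✓
  (4) y = 4, target 4 ✓ (first branch holds)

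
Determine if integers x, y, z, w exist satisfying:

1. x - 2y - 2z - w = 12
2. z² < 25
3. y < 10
Yes

Take x = 0, y = -6, z = 0, w = 0. Substituting into each constraint:
  (1) 0 - 2(-6) - 2(0) + 0 = 12 ✓
  (2) z² = (0)² = 0, and 0 < 25 ✓
  (3) -6 < 10 ✓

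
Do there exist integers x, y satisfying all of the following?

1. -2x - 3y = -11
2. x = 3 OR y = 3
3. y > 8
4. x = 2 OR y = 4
No

A contradictory subset is {-2x - 3y = -11, x = 3 OR y = 3, y > 8}. No integer assignment can satisfy these jointly:

  - -2x - 3y = -11: is a linear equation tying the variables together
  - x = 3 OR y = 3: forces a choice: either x = 3 or y = 3
  - y > 8: bounds one variable relative to a constant

Split on the disjunction (x = 3 OR y = 3):
  • If x = 3: with x = 3, every remaining term of the linear equation is divisible by 3, so the left side is ≡ 0 (mod 3); but the right side -5 ≡ 1 (mod 3). No integers can satisfy it.
  • If y = 3: this contradicts the bound y ≥ 9.
Both branches are infeasible, so the system has no integer solution.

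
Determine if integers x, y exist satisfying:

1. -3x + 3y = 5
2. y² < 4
No

Even the single constraint (-3x + 3y = 5) is infeasible over the integers.

  - -3x + 3y = 5: every term on the left is divisible by 3, so the LHS ≡ 0 (mod 3), but the RHS 5 is not — no integer solution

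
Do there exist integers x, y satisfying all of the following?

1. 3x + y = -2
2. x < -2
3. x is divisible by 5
Yes

Take x = -5, y = 13. Substituting into each constraint:
  (1) 3(-5) + 13 = -2 ✓
  (2) -5 < -2 ✓
  (3) -5 = 5 × -1, remainder 0 ✓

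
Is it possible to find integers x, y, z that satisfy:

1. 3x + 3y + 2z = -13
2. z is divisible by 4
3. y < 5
Yes

Take x = 6, y = -5, z = -8. Substituting into each constraint:
  (1) 3(6) + 3(-5) + 2(-8) = -13 ✓
  (2) -8 = 4 × -2, remainder 0 ✓
  (3) -5 < 5 ✓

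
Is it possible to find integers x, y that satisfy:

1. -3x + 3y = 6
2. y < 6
Yes

Take x = 0, y = 2. Substituting into each constraint:
  (1) -3(0) + 3(2) = 6 ✓
  (2) 2 < 6 ✓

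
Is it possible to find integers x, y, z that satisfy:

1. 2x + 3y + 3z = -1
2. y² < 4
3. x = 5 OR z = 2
Yes

Take x = -5, y = 1, z = 2. Substituting into each constraint:
  (1) 2(-5) + 3(1) + 3(2) = -1 ✓
  (2) y² = (1)² = 1, and 1 < 4 ✓
  (3) z = 2, target 2 ✓ (second branch holds)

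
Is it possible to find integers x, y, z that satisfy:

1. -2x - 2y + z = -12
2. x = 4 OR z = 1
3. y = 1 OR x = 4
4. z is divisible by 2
Yes

Take x = 4, y = 0, z = -4. Substituting into each constraint:
  (1) -2(4) - 2(0) + (-4) = -12 ✓
  (2) x = 4, target 4 ✓ (first branch holds)
  (3) x = 4, target 4 ✓ (second branch holds)
  (4) -4 = 2 × -2, remainder 0 ✓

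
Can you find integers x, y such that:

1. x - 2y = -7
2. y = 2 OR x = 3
Yes

Take x = -3, y = 2. Substituting into each constraint:
  (1) (-3) - 2(2) = -7 ✓
  (2) y = 2, target 2 ✓ (first branch holds)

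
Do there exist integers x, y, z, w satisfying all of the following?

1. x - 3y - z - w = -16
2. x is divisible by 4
Yes

Take x = 0, y = 0, z = 0, w = 16. Substituting into each constraint:
  (1) 0 - 3(0) + 0 + (-16) = -16 ✓
  (2) 0 = 4 × 0, remainder 0 ✓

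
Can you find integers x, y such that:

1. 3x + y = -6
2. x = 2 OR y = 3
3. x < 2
Yes

Take x = -3, y = 3. Substituting into each constraint:
  (1) 3(-3) + 3 = -6 ✓
  (2) y = 3, target 3 ✓ (second branch holds)
  (3) -3 < 2 ✓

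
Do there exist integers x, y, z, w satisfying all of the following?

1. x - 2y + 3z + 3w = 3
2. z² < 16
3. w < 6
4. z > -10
Yes

Take x = 0, y = 0, z = 1, w = 0. Substituting into each constraint:
  (1) 0 - 2(0) + 3(1) + 3(0) = 3 ✓
  (2) z² = (1)² = 1, and 1 < 16 ✓
  (3) 0 < 6 ✓
  (4) 1 > -10 ✓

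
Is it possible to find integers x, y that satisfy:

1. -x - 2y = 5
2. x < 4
Yes

Take x = 1, y = -3. Substituting into each constraint:
  (1) (-1) - 2(-3) = 5 ✓
  (2) 1 < 4 ✓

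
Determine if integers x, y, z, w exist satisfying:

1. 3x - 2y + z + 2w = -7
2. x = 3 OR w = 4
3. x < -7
Yes

Take x = -9, y = -6, z = 0, w = 4. Substituting into each constraint:
  (1) 3(-9) - 2(-6) + 0 + 2(4) = -7 ✓
  (2) w = 4, target 4 ✓ (second branch holds)
  (3) -9 < -7 ✓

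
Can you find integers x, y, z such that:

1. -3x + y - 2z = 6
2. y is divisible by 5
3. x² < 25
Yes

Take x = -2, y = 0, z = 0. Substituting into each constraint:
  (1) -3(-2) + 0 - 2(0) = 6 ✓
  (2) 0 = 5 × 0, remainder 0 ✓
  (3) x² = (-2)² = 4, and 4 < 25 ✓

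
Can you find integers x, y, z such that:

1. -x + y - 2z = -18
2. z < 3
Yes

Take x = 0, y = -18, z = 0. Substituting into each constraint:
  (1) 0 + (-18) - 2(0) = -18 ✓
  (2) 0 < 3 ✓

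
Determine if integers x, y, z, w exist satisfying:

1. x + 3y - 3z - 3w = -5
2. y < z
Yes

Take x = 1, y = 0, z = 1, w = 1. Substituting into each constraint:
  (1) 1 + 3(0) - 3(1) - 3(1) = -5 ✓
  (2) 0 < 1 ✓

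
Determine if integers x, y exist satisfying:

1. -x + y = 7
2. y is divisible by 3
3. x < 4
Yes

Take x = -7, y = 0. Substituting into each constraint:
  (1) 7 + 0 = 7 ✓
  (2) 0 = 3 × 0, remainder 0 ✓
  (3) -7 < 4 ✓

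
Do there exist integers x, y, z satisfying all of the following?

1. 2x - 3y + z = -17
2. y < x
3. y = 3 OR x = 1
Yes

Take x = 1, y = 0, z = -19. Substituting into each constraint:
  (1) 2(1) - 3(0) + (-19) = -17 ✓
  (2) 0 < 1 ✓
  (3) x = 1, target 1 ✓ (second branch holds)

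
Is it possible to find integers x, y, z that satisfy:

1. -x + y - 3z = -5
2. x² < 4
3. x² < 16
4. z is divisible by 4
Yes

Take x = 0, y = -5, z = 0. Substituting into each constraint:
  (1) 0 + (-5) - 3(0) = -5 ✓
  (2) x² = (0)² = 0, and 0 < 4 ✓
  (3) x² = (0)² = 0, and 0 < 16 ✓
  (4) 0 = 4 × 0, remainder 0 ✓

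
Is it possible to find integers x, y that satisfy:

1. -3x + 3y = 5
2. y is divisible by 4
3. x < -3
No

Even the single constraint (-3x + 3y = 5) is infeasible over the integers.

  - -3x + 3y = 5: every term on the left is divisible by 3, so the LHS ≡ 0 (mod 3), but the RHS 5 is not — no integer solution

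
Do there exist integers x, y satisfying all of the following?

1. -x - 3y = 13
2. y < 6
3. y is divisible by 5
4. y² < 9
Yes

Take x = -13, y = 0. Substituting into each constraint:
  (1) 13 - 3(0) = 13 ✓
  (2) 0 < 6 ✓
  (3) 0 = 5 × 0, remainder 0 ✓
  (4) y² = (0)² = 0, and 0 < 9 ✓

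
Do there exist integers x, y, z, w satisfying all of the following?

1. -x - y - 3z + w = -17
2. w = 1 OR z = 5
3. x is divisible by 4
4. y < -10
Yes

Take x = 0, y = -12, z = 10, w = 1. Substituting into each constraint:
  (1) 0 + 12 - 3(10) + 1 = -17 ✓
  (2) w = 1, target 1 ✓ (first branch holds)
  (3) 0 = 4 × 0, remainder 0 ✓
  (4) -12 < -10 ✓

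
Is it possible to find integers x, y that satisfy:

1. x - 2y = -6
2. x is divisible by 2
Yes

Take x = 0, y = 3. Substituting into each constraint:
  (1) 0 - 2(3) = -6 ✓
  (2) 0 = 2 × 0, remainder 0 ✓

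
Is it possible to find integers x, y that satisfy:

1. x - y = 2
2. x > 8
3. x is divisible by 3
Yes

Take x = 9, y = 7. Substituting into each constraint:
  (1) 9 + (-7) = 2 ✓
  (2) 9 > 8 ✓
  (3) 9 = 3 × 3, remainder 0 ✓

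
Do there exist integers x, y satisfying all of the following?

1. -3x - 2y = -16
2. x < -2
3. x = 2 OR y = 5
No

The full constraint system is jointly infeasible over the integers. Each constraint and what it forces:

  - -3x - 2y = -16: is a linear equation tying the variables together
  - x < -2: bounds one variable relative to a constant
  - x = 2 OR y = 5: forces a choice: either x = 2 or y = 5

Split on the disjunction (x = 2 OR y = 5):
  • If x = 2: this contradicts the bound x ≤ -3.
  • If y = 5: the equation forces x = 2, which contradicts the bound x ≤ -3.
Both branches are infeasible, so the system has no integer solution.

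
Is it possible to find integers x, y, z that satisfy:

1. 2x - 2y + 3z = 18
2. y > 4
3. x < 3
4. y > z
Yes

Take x = 2, y = 17, z = 16. Substituting into each constraint:
  (1) 2(2) - 2(17) + 3(16) = 18 ✓
  (2) 17 > 4 ✓
  (3) 2 < 3 ✓
  (4) 17 > 16 ✓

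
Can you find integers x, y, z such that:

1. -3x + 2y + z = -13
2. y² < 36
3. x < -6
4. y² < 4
Yes

Take x = -7, y = 0, z = -34. Substituting into each constraint:
  (1) -3(-7) + 2(0) + (-34) = -13 ✓
  (2) y² = (0)² = 0, and 0 < 36 ✓
  (3) -7 < -6 ✓
  (4) y² = (0)² = 0, and 0 < 4 ✓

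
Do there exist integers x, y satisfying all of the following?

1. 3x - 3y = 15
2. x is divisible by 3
Yes

Take x = 0, y = -5. Substituting into each constraint:
  (1) 3(0) - 3(-5) = 15 ✓
  (2) 0 = 3 × 0, remainder 0 ✓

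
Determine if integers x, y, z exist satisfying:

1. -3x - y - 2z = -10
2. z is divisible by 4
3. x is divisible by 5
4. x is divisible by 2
Yes

Take x = 0, y = 10, z = 0. Substituting into each constraint:
  (1) -3(0) + (-10) - 2(0) = -10 ✓
  (2) 0 = 4 × 0, remainder 0 ✓
  (3) 0 = 5 × 0, remainder 0 ✓
  (4) 0 = 2 × 0, remainder 0 ✓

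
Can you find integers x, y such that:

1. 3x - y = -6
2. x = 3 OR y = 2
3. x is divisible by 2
No

The full constraint system is jointly infeasible over the integers. Each constraint and what it forces:

  - 3x - y = -6: is a linear equation tying the variables together
  - x = 3 OR y = 2: forces a choice: either x = 3 or y = 2
  - x is divisible by 2: restricts x to multiples of 2

Split on the disjunction (x = 3 OR y = 2):
  • If x = 3: this contradicts the divisibility constraint — 3 is not a multiple of 2.
  • If y = 2: with y = 2, writing x = 2x', every remaining term of the linear equation is divisible by 6, so the left side is ≡ 0 (mod 6); but the right side -4 ≡ 2 (mod 6). No integers can satisfy it.
Both branches are infeasible, so the system has no integer solution.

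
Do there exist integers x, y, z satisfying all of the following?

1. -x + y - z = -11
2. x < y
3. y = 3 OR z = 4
Yes

Take x = 2, y = 3, z = 12. Substituting into each constraint:
  (1) (-2) + 3 + (-12) = -11 ✓
  (2) 2 < 3 ✓
  (3) y = 3, target 3 ✓ (first branch holds)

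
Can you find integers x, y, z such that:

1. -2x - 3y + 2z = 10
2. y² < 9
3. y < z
Yes

Take x = -4, y = 0, z = 1. Substituting into each constraint:
  (1) -2(-4) - 3(0) + 2(1) = 10 ✓
  (2) y² = (0)² = 0, and 0 < 9 ✓
  (3) 0 < 1 ✓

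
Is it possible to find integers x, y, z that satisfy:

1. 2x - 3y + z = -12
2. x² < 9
Yes

Take x = 0, y = 0, z = -12. Substituting into each constraint:
  (1) 2(0) - 3(0) + (-12) = -12 ✓
  (2) x² = (0)² = 0, and 0 < 9 ✓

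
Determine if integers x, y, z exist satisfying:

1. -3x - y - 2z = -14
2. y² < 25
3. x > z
Yes

Take x = 4, y = 0, z = 1. Substituting into each constraint:
  (1) -3(4) + 0 - 2(1) = -14 ✓
  (2) y² = (0)² = 0, and 0 < 25 ✓
  (3) 4 > 1 ✓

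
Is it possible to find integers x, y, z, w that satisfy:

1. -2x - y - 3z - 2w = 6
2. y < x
Yes

Take x = 0, y = -1, z = -3, w = 2. Substituting into each constraint:
  (1) -2(0) + 1 - 3(-3) - 2(2) = 6 ✓
  (2) -1 < 0 ✓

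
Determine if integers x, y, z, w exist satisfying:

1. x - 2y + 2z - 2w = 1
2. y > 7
Yes

Take x = 17, y = 8, z = 0, w = 0. Substituting into each constraint:
  (1) 17 - 2(8) + 2(0) - 2(0) = 1 ✓
  (2) 8 > 7 ✓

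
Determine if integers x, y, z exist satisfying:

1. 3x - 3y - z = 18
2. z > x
Yes

Take x = -1, y = -7, z = 0. Substituting into each constraint:
  (1) 3(-1) - 3(-7) + 0 = 18 ✓
  (2) 0 > -1 ✓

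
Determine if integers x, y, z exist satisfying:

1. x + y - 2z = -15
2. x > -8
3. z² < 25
Yes

Take x = 0, y = -15, z = 0. Substituting into each constraint:
  (1) 0 + (-15) - 2(0) = -15 ✓
  (2) 0 > -8 ✓
  (3) z² = (0)² = 0, and 0 < 25 ✓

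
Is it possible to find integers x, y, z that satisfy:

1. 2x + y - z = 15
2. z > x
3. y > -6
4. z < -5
Yes

Take x = -7, y = 23, z = -6. Substituting into each constraint:
  (1) 2(-7) + 23 + 6 = 15 ✓
  (2) -6 > -7 ✓
  (3) 23 > -6 ✓
  (4) -6 < -5 ✓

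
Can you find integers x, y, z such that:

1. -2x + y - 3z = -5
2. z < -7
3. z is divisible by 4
Yes

Take x = 0, y = -29, z = -8. Substituting into each constraint:
  (1) -2(0) + (-29) - 3(-8) = -5 ✓
  (2) -8 < -7 ✓
  (3) -8 = 4 × -2, remainder 0 ✓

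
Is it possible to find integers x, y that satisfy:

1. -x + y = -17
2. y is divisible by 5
Yes

Take x = 17, y = 0. Substituting into each constraint:
  (1) (-17) + 0 = -17 ✓
  (2) 0 = 5 × 0, remainder 0 ✓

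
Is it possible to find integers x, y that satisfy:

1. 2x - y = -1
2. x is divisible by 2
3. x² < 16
Yes

Take x = 0, y = 1. Substituting into each constraint:
  (1) 2(0) + (-1) = -1 ✓
  (2) 0 = 2 × 0, remainder 0 ✓
  (3) x² = (0)² = 0, and 0 < 16 ✓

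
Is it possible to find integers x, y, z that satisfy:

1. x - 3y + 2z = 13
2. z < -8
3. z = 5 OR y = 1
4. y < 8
Yes

Take x = 34, y = 1, z = -9. Substituting into each constraint:
  (1) 34 - 3(1) + 2(-9) = 13 ✓
  (2) -9 < -8 ✓
  (3) y = 1, target 1 ✓ (second branch holds)
  (4) 1 < 8 ✓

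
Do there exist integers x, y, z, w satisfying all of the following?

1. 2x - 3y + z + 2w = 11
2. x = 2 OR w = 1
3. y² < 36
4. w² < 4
Yes

Take x = 2, y = -3, z = 0, w = -1. Substituting into each constraint:
  (1) 2(2) - 3(-3) + 0 + 2(-1) = 11 ✓
  (2) x = 2, target 2 ✓ (first branch holds)
  (3) y² = (-3)² = 9, and 9 < 36 ✓
  (4) w² = (-1)² = 1, and 1 < 4 ✓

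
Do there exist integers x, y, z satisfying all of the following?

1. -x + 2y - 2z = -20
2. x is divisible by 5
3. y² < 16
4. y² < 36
Yes

Take x = 0, y = 0, z = 10. Substituting into each constraint:
  (1) 0 + 2(0) - 2(10) = -20 ✓
  (2) 0 = 5 × 0, remainder 0 ✓
  (3) y² = (0)² = 0, and 0 < 16 ✓
  (4) y² = (0)² = 0, and 0 < 36 ✓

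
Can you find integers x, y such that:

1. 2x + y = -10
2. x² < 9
Yes

Take x = 0, y = -10. Substituting into each constraint:
  (1) 2(0) + (-10) = -10 ✓
  (2) x² = (0)² = 0, and 0 < 9 ✓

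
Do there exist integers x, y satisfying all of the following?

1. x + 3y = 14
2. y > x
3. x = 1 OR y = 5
Yes

Take x = -1, y = 5. Substituting into each constraint:
  (1) (-1) + 3(5) = 14 ✓
  (2) 5 > -1 ✓
  (3) y = 5, target 5 ✓ (second branch holds)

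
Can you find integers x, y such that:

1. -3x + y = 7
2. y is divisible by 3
No

The full constraint system is jointly infeasible over the integers. Each constraint and what it forces:

  - -3x + y = 7: is a linear equation tying the variables together
  - y is divisible by 3: restricts y to multiples of 3

Modular obstruction: writing y = 3y', every remaining term of the linear equation is divisible by 3, so the left side is ≡ 0 (mod 3); but the right side 7 ≡ 1 (mod 3). No integers can satisfy it.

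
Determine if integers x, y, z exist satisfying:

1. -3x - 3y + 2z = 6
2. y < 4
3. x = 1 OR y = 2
Yes

Take x = 1, y = -3, z = 0. Substituting into each constraint:
  (1) -3(1) - 3(-3) + 2(0) = 6 ✓
  (2) -3 < 4 ✓
  (3) x = 1, target 1 ✓ (first branch holds)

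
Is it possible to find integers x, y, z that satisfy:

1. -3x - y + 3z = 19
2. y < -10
Yes

Take x = -2, y = -13, z = 0. Substituting into each constraint:
  (1) -3(-2) + 13 + 3(0) = 19 ✓
  (2) -13 < -10 ✓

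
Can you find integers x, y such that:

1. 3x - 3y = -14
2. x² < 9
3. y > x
No

Even the single constraint (3x - 3y = -14) is infeasible over the integers.

  - 3x - 3y = -14: every term on the left is divisible by 3, so the LHS ≡ 0 (mod 3), but the RHS -14 is not — no integer solution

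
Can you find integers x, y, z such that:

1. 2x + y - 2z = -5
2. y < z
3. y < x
Yes

Take x = 2, y = 1, z = 5. Substituting into each constraint:
  (1) 2(2) + 1 - 2(5) = -5 ✓
  (2) 1 < 5 ✓
  (3) 1 < 2 ✓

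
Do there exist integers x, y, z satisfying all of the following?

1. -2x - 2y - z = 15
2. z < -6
Yes

Take x = -4, y = 0, z = -7. Substituting into each constraint:
  (1) -2(-4) - 2(0) + 7 = 15 ✓
  (2) -7 < -6 ✓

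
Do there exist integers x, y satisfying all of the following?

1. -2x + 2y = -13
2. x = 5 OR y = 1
No

Even the single constraint (-2x + 2y = -13) is infeasible over the integers.

  - -2x + 2y = -13: every term on the left is divisible by 2, so the LHS ≡ 0 (mod 2), but the RHS -13 is not — no integer solution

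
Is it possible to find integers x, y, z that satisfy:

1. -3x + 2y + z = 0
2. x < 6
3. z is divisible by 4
Yes

Take x = 0, y = 0, z = 0. Substituting into each constraint:
  (1) -3(0) + 2(0) + 0 = 0 ✓
  (2) 0 < 6 ✓
  (3) 0 = 4 × 0, remainder 0 ✓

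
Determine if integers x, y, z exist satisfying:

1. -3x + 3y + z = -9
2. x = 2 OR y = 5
Yes

Take x = 2, y = 6, z = -21. Substituting into each constraint:
  (1) -3(2) + 3(6) + (-21) = -9 ✓
  (2) x = 2, target 2 ✓ (first branch holds)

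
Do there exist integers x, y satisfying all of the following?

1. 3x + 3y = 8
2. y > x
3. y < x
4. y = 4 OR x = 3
No

Even the single constraint (3x + 3y = 8) is infeasible over the integers.

  - 3x + 3y = 8: every term on the left is divisible by 3, so the LHS ≡ 0 (mod 3), but the RHS 8 is not — no integer solution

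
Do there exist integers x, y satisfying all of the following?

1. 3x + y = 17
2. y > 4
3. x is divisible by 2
Yes

Take x = 0, y = 17. Substituting into each constraint:
  (1) 3(0) + 17 = 17 ✓
  (2) 17 > 4 ✓
  (3) 0 = 2 × 0, remainder 0 ✓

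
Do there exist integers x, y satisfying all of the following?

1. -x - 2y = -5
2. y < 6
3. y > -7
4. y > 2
Yes

Take x = -1, y = 3. Substituting into each constraint:
  (1) 1 - 2(3) = -5 ✓
  (2) 3 < 6 ✓
  (3) 3 > -7 ✓
  (4) 3 > 2 ✓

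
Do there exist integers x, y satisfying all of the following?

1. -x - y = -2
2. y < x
Yes

Take x = 2, y = 0. Substituting into each constraint:
  (1) (-2) + 0 = -2 ✓
  (2) 0 < 2 ✓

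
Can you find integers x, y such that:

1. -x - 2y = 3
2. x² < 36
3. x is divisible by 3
Yes

Take x = -3, y = 0. Substituting into each constraint:
  (1) 3 - 2(0) = 3 ✓
  (2) x² = (-3)² = 9, and 9 < 36 ✓
  (3) -3 = 3 × -1, remainder 0 ✓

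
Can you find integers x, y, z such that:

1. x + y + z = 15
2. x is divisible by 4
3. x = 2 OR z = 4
Yes

Take x = 4, y = 7, z = 4. Substituting into each constraint:
  (1) 4 + 7 + 4 = 15 ✓
  (2) 4 = 4 × 1, remainder 0 ✓
  (3) z = 4, target 4 ✓ (second branch holds)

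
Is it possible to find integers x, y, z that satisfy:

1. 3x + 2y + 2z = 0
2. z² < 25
Yes

Take x = 0, y = 0, z = 0. Substituting into each constraint:
  (1) 3(0) + 2(0) + 2(0) = 0 ✓
  (2) z² = (0)² = 0, and 0 < 25 ✓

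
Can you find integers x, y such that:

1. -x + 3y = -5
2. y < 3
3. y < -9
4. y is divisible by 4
Yes

Take x = -31, y = -12. Substituting into each constraint:
  (1) 31 + 3(-12) = -5 ✓
  (2) -12 < 3 ✓
  (3) -12 < -9 ✓
  (4) -12 = 4 × -3, remainder 0 ✓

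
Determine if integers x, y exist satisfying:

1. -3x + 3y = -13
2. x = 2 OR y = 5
No

Even the single constraint (-3x + 3y = -13) is infeasible over the integers.

  - -3x + 3y = -13: every term on the left is divisible by 3, so the LHS ≡ 0 (mod 3), but the RHS -13 is not — no integer solution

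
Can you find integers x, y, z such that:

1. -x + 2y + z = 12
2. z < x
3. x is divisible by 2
Yes

Take x = 0, y = 7, z = -2. Substituting into each constraint:
  (1) 0 + 2(7) + (-2) = 12 ✓
  (2) -2 < 0 ✓
  (3) 0 = 2 × 0, remainder 0 ✓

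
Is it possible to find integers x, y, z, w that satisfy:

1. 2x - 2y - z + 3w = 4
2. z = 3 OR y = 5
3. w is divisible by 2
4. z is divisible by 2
Yes

Take x = 7, y = 5, z = 0, w = 0. Substituting into each constraint:
  (1) 2(7) - 2(5) + 0 + 3(0) = 4 ✓
  (2) y = 5, target 5 ✓ (second branch holds)
  (3) 0 = 2 × 0, remainder 0 ✓
  (4) 0 = 2 × 0, remainder 0 ✓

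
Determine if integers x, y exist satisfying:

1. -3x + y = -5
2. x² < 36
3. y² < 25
Yes

Take x = 2, y = 1. Substituting into each constraint:
  (1) -3(2) + 1 = -5 ✓
  (2) x² = (2)² = 4, and 4 < 36 ✓
  (3) y² = (1)² = 1, and 1 < 25 ✓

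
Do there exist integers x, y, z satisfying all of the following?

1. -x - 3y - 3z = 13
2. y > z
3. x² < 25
Yes

Take x = -4, y = -1, z = -2. Substituting into each constraint:
  (1) 4 - 3(-1) - 3(-2) = 13 ✓
  (2) -1 > -2 ✓
  (3) x² = (-4)² = 16, and 16 < 25 ✓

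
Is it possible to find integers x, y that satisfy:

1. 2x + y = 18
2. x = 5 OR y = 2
Yes

Take x = 5, y = 8. Substituting into each constraint:
  (1) 2(5) + 8 = 18 ✓
  (2) x = 5, target 5 ✓ (first branch holds)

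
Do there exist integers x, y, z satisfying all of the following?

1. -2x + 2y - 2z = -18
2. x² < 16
Yes

Take x = 0, y = 0, z = 9. Substituting into each constraint:
  (1) -2(0) + 2(0) - 2(9) = -18 ✓
  (2) x² = (0)² = 0, and 0 < 16 ✓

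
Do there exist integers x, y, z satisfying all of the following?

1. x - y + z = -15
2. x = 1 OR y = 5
Yes

Take x = 1, y = 0, z = -16. Substituting into each constraint:
  (1) 1 + 0 + (-16) = -15 ✓
  (2) x = 1, target 1 ✓ (first branch holds)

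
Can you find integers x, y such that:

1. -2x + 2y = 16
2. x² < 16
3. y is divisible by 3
Yes

Take x = 1, y = 9. Substituting into each constraint:
  (1) -2(1) + 2(9) = 16 ✓
  (2) x² = (1)² = 1, and 1 < 16 ✓
  (3) 9 = 3 × 3, remainder 0 ✓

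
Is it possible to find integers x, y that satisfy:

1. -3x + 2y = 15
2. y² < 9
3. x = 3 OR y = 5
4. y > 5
No

A contradictory subset is {y² < 9, y > 5}. No integer assignment can satisfy these jointly:

  - y² < 9: restricts y to |y| ≤ 2
  - y > 5: bounds one variable relative to a constant

Direct contradiction: the bounds on y require y ≥ 6 and y ≤ 2 simultaneously, which is empty.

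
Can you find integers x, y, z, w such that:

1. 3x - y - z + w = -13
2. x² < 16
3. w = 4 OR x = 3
Yes

Take x = 3, y = 0, z = 22, w = 0. Substituting into each constraint:
  (1) 3(3) + 0 + (-22) + 0 = -13 ✓
  (2) x² = (3)² = 9, and 9 < 16 ✓
  (3) x = 3, target 3 ✓ (second branch holds)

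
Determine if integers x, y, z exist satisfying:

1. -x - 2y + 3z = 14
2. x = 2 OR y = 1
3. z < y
Yes

Take x = -16, y = 1, z = 0. Substituting into each constraint:
  (1) 16 - 2(1) + 3(0) = 14 ✓
  (2) y = 1, target 1 ✓ (second branch holds)
  (3) 0 < 1 ✓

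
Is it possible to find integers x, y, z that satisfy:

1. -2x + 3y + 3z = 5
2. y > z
Yes

Take x = -1, y = 1, z = 0. Substituting into each constraint:
  (1) -2(-1) + 3(1) + 3(0) = 5 ✓
  (2) 1 > 0 ✓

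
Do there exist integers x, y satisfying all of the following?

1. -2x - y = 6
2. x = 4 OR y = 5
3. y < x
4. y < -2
Yes

Take x = 4, y = -14. Substituting into each constraint:
  (1) -2(4) + 14 = 6 ✓
  (2) x = 4, target 4 ✓ (first branch holds)
  (3) -14 < 4 ✓
  (4) -14 < -2 ✓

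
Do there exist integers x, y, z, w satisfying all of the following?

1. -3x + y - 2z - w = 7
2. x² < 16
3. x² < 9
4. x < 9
Yes

Take x = 0, y = 0, z = -4, w = 1. Substituting into each constraint:
  (1) -3(0) + 0 - 2(-4) + (-1) = 7 ✓
  (2) x² = (0)² = 0, and 0 < 16 ✓
  (3) x² = (0)² = 0, and 0 < 9 ✓
  (4) 0 < 9 ✓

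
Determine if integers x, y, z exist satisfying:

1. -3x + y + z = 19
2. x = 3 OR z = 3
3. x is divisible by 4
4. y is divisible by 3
No

The full constraint system is jointly infeasible over the integers. Each constraint and what it forces:

  - -3x + y + z = 19: is a linear equation tying the variables together
  - x = 3 OR z = 3: forces a choice: either x = 3 or z = 3
  - x is divisible by 4: restricts x to multiples of 4
  - y is divisible by 3: restricts y to multiples of 3

Split on the disjunction (x = 3 OR z = 3):
  • If x = 3: this contradicts the divisibility constraint — 3 is not a multiple of 4.
  • If z = 3: with z = 3, writing x = 4x' and writing y = 3y', every remaining term of the linear equation is divisible by 3, so the left side is ≡ 0 (mod 3); but the right side 16 ≡ 1 (mod 3). No integers can satisfy it.
Both branches are infeasible, so the system has no integer solution.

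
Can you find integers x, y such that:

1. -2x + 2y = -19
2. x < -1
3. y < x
No

Even the single constraint (-2x + 2y = -19) is infeasible over the integers.

  - -2x + 2y = -19: every term on the left is divisible by 2, so the LHS ≡ 0 (mod 2), but the RHS -19 is not — no integer solution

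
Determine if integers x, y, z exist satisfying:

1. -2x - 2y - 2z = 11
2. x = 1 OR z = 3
No

Even the single constraint (-2x - 2y - 2z = 11) is infeasible over the integers.

  - -2x - 2y - 2z = 11: every term on the left is divisible by 2, so the LHS ≡ 0 (mod 2), but the RHS 11 is not — no integer solution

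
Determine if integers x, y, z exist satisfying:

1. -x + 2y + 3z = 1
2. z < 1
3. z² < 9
Yes

Take x = 1, y = 1, z = 0. Substituting into each constraint:
  (1) (-1) + 2(1) + 3(0) = 1 ✓
  (2) 0 < 1 ✓
  (3) z² = (0)² = 0, and 0 < 9 ✓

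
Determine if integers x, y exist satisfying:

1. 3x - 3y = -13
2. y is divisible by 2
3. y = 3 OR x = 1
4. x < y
No

Even the single constraint (3x - 3y = -13) is infeasible over the integers.

  - 3x - 3y = -13: every term on the left is divisible by 3, so the LHS ≡ 0 (mod 3), but the RHS -13 is not — no integer solution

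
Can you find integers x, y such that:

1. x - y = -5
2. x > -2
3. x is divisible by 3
Yes

Take x = 0, y = 5. Substituting into each constraint:
  (1) 0 + (-5) = -5 ✓
  (2) 0 > -2 ✓
  (3) 0 = 3 × 0, remainder 0 ✓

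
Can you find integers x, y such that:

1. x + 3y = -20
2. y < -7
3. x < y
No

The full constraint system is jointly infeasible over the integers. Each constraint and what it forces:

  - x + 3y = -20: is a linear equation tying the variables together
  - y < -7: bounds one variable relative to a constant
  - x < y: bounds one variable relative to another variable

Propagating the comparison: x < y and y ≤ -8 give x ≤ -9. Range argument: with x ∈ [−∞, -9], y ∈ [−∞, -8], the left side of the equation is at most -33, but the right side is -20 > -33. No integer solution exists.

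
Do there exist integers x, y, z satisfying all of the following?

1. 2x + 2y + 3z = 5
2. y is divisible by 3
Yes

Take x = 1, y = 0, z = 1. Substituting into each constraint:
  (1) 2(1) + 2(0) + 3(1) = 5 ✓
  (2) 0 = 3 × 0, remainder 0 ✓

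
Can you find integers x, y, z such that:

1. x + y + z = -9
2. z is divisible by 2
Yes

Take x = 0, y = -9, z = 0. Substituting into each constraint:
  (1) 0 + (-9) + 0 = -9 ✓
  (2) 0 = 2 × 0, remainder 0 ✓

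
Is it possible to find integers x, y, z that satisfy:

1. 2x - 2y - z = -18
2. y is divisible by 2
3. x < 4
Yes

Take x = 0, y = 0, z = 18. Substituting into each constraint:
  (1) 2(0) - 2(0) + (-18) = -18 ✓
  (2) 0 = 2 × 0, remainder 0 ✓
  (3) 0 < 4 ✓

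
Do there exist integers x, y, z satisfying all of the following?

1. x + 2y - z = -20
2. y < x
Yes

Take x = 0, y = -1, z = 18. Substituting into each constraint:
  (1) 0 + 2(-1) + (-18) = -20 ✓
  (2) -1 < 0 ✓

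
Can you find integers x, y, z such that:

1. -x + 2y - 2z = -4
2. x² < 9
Yes

Take x = 0, y = -2, z = 0. Substituting into each constraint:
  (1) 0 + 2(-2) - 2(0) = -4 ✓
  (2) x² = (0)² = 0, and 0 < 9 ✓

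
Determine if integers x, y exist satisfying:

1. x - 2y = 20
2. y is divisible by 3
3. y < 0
Yes

Take x = 14, y = -3. Substituting into each constraint:
  (1) 14 - 2(-3) = 20 ✓
  (2) -3 = 3 × -1, remainder 0 ✓
  (3) -3 < 0 ✓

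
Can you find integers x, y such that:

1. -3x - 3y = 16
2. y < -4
No

Even the single constraint (-3x - 3y = 16) is infeasible over the integers.

  - -3x - 3y = 16: every term on the left is divisible by 3, so the LHS ≡ 0 (mod 3), but the RHS 16 is not — no integer solution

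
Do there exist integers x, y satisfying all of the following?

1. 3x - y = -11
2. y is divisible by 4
Yes

Take x = 3, y = 20. Substituting into each constraint:
  (1) 3(3) + (-20) = -11 ✓
  (2) 20 = 4 × 5, remainder 0 ✓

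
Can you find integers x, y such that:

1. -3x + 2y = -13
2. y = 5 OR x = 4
No

The full constraint system is jointly infeasible over the integers. Each constraint and what it forces:

  - -3x + 2y = -13: is a linear equation tying the variables together
  - y = 5 OR x = 4: forces a choice: either y = 5 or x = 4

Split on the disjunction (y = 5 OR x = 4):
  • If y = 5: with y = 5, every remaining term of the linear equation is divisible by 3, so the left side is ≡ 0 (mod 3); but the right side -23 ≡ 1 (mod 3). No integers can satisfy it.
  • If x = 4: with x = 4, every remaining term of the linear equation is divisible by 2, so the left side is ≡ 0 (mod 2); but the right side -1 ≡ 1 (mod 2). No integers can satisfy it.
Both branches are infeasible, so the system has no integer solution.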